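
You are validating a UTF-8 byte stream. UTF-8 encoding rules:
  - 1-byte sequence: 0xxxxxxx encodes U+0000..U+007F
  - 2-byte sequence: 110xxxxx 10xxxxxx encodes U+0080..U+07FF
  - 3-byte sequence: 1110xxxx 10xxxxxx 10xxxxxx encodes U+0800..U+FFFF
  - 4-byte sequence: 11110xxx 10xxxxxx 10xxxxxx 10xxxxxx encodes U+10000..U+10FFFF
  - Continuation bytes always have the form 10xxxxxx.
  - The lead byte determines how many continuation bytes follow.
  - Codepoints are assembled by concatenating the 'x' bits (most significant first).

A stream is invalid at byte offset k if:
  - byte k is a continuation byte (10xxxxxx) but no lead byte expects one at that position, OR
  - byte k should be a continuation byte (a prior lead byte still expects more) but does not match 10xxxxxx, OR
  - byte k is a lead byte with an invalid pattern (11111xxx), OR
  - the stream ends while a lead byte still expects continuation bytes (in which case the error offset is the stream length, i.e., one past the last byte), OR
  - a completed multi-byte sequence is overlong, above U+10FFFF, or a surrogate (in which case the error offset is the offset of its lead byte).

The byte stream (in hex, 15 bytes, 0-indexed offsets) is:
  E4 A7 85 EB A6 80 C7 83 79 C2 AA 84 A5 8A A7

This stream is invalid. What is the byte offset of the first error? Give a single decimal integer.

Byte[0]=E4: 3-byte lead, need 2 cont bytes. acc=0x4
Byte[1]=A7: continuation. acc=(acc<<6)|0x27=0x127
Byte[2]=85: continuation. acc=(acc<<6)|0x05=0x49C5
Completed: cp=U+49C5 (starts at byte 0)
Byte[3]=EB: 3-byte lead, need 2 cont bytes. acc=0xB
Byte[4]=A6: continuation. acc=(acc<<6)|0x26=0x2E6
Byte[5]=80: continuation. acc=(acc<<6)|0x00=0xB980
Completed: cp=U+B980 (starts at byte 3)
Byte[6]=C7: 2-byte lead, need 1 cont bytes. acc=0x7
Byte[7]=83: continuation. acc=(acc<<6)|0x03=0x1C3
Completed: cp=U+01C3 (starts at byte 6)
Byte[8]=79: 1-byte ASCII. cp=U+0079
Byte[9]=C2: 2-byte lead, need 1 cont bytes. acc=0x2
Byte[10]=AA: continuation. acc=(acc<<6)|0x2A=0xAA
Completed: cp=U+00AA (starts at byte 9)
Byte[11]=84: INVALID lead byte (not 0xxx/110x/1110/11110)

Answer: 11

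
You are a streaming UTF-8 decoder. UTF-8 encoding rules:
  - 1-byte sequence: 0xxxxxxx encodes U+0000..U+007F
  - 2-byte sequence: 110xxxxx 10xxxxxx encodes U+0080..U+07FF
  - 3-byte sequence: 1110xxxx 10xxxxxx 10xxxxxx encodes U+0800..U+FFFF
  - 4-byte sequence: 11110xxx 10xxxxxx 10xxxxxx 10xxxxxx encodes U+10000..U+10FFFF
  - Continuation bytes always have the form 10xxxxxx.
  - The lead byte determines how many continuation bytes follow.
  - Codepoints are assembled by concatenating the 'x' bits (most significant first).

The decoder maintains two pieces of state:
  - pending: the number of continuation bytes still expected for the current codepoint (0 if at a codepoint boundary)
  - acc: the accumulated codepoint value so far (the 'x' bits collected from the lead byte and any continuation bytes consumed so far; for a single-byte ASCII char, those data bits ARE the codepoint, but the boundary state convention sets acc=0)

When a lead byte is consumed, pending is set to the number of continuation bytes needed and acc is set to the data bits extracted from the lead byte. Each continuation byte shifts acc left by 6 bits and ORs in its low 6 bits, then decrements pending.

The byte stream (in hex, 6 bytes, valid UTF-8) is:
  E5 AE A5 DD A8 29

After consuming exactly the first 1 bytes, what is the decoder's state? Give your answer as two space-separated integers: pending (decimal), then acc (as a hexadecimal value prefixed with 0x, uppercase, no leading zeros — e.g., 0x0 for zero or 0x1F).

Answer: 2 0x5

Derivation:
Byte[0]=E5: 3-byte lead. pending=2, acc=0x5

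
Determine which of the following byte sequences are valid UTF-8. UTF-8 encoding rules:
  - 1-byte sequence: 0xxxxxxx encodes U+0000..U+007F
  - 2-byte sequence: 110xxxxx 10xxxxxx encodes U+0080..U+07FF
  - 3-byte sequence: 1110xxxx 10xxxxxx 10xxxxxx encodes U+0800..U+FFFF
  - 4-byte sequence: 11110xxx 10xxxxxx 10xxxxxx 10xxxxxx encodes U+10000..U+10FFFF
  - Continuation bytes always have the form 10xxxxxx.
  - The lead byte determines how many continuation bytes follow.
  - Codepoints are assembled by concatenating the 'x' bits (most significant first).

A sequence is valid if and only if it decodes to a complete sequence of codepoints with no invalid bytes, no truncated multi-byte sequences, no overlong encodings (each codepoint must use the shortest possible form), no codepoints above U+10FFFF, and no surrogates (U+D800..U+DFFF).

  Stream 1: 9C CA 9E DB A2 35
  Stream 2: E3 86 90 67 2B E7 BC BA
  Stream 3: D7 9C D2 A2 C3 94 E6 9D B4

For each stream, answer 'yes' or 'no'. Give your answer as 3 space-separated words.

Answer: no yes yes

Derivation:
Stream 1: error at byte offset 0. INVALID
Stream 2: decodes cleanly. VALID
Stream 3: decodes cleanly. VALID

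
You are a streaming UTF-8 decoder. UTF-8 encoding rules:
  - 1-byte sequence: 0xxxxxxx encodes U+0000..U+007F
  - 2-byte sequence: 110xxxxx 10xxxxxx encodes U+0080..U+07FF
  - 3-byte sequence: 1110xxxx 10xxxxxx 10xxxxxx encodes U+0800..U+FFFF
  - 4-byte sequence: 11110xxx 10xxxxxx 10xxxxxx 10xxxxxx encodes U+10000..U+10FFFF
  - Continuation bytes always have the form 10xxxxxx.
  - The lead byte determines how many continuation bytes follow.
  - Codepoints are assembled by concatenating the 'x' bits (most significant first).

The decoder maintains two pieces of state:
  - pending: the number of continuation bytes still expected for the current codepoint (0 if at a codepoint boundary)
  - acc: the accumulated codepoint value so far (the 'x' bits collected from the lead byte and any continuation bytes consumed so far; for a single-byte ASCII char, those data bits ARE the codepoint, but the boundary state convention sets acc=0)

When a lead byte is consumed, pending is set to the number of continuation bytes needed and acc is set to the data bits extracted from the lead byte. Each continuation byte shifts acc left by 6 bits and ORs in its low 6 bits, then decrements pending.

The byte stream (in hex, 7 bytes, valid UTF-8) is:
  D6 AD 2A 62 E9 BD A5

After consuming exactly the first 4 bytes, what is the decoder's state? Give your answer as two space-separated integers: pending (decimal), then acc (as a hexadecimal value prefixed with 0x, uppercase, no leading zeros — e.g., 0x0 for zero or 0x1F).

Byte[0]=D6: 2-byte lead. pending=1, acc=0x16
Byte[1]=AD: continuation. acc=(acc<<6)|0x2D=0x5AD, pending=0
Byte[2]=2A: 1-byte. pending=0, acc=0x0
Byte[3]=62: 1-byte. pending=0, acc=0x0

Answer: 0 0x0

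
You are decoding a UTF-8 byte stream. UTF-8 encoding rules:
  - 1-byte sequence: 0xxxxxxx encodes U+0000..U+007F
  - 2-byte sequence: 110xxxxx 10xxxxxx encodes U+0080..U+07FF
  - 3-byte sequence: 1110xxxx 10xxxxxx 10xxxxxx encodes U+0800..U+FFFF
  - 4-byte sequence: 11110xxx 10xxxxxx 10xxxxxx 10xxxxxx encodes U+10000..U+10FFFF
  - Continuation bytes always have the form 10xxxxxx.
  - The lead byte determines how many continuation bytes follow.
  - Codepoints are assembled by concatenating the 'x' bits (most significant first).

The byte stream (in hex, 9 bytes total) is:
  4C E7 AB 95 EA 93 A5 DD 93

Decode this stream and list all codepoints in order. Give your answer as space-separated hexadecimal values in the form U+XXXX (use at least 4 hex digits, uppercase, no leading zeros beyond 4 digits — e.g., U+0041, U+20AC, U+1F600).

Answer: U+004C U+7AD5 U+A4E5 U+0753

Derivation:
Byte[0]=4C: 1-byte ASCII. cp=U+004C
Byte[1]=E7: 3-byte lead, need 2 cont bytes. acc=0x7
Byte[2]=AB: continuation. acc=(acc<<6)|0x2B=0x1EB
Byte[3]=95: continuation. acc=(acc<<6)|0x15=0x7AD5
Completed: cp=U+7AD5 (starts at byte 1)
Byte[4]=EA: 3-byte lead, need 2 cont bytes. acc=0xA
Byte[5]=93: continuation. acc=(acc<<6)|0x13=0x293
Byte[6]=A5: continuation. acc=(acc<<6)|0x25=0xA4E5
Completed: cp=U+A4E5 (starts at byte 4)
Byte[7]=DD: 2-byte lead, need 1 cont bytes. acc=0x1D
Byte[8]=93: continuation. acc=(acc<<6)|0x13=0x753
Completed: cp=U+0753 (starts at byte 7)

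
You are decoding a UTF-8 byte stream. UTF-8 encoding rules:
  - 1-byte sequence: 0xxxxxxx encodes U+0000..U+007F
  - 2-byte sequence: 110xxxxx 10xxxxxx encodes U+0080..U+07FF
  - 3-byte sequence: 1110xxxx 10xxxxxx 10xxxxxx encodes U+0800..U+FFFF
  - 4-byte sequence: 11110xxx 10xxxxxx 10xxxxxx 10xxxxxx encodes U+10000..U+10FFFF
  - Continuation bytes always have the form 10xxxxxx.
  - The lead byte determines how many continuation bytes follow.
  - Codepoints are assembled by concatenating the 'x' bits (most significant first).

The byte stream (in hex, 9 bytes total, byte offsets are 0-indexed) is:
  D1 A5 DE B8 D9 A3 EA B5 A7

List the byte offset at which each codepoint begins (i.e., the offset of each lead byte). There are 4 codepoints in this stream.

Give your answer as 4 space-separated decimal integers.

Answer: 0 2 4 6

Derivation:
Byte[0]=D1: 2-byte lead, need 1 cont bytes. acc=0x11
Byte[1]=A5: continuation. acc=(acc<<6)|0x25=0x465
Completed: cp=U+0465 (starts at byte 0)
Byte[2]=DE: 2-byte lead, need 1 cont bytes. acc=0x1E
Byte[3]=B8: continuation. acc=(acc<<6)|0x38=0x7B8
Completed: cp=U+07B8 (starts at byte 2)
Byte[4]=D9: 2-byte lead, need 1 cont bytes. acc=0x19
Byte[5]=A3: continuation. acc=(acc<<6)|0x23=0x663
Completed: cp=U+0663 (starts at byte 4)
Byte[6]=EA: 3-byte lead, need 2 cont bytes. acc=0xA
Byte[7]=B5: continuation. acc=(acc<<6)|0x35=0x2B5
Byte[8]=A7: continuation. acc=(acc<<6)|0x27=0xAD67
Completed: cp=U+AD67 (starts at byte 6)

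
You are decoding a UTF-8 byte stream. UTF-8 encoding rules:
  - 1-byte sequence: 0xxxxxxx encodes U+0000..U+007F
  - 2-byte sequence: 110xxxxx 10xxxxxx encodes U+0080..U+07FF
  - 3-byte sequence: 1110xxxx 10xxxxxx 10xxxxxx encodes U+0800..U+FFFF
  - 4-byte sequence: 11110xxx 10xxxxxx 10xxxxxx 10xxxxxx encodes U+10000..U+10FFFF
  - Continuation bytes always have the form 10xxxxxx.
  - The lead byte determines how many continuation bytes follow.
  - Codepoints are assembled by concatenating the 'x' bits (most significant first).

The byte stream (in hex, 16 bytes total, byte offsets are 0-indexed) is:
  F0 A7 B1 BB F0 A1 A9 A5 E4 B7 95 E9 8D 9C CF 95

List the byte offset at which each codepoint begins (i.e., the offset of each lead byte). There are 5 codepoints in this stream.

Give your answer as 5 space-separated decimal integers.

Byte[0]=F0: 4-byte lead, need 3 cont bytes. acc=0x0
Byte[1]=A7: continuation. acc=(acc<<6)|0x27=0x27
Byte[2]=B1: continuation. acc=(acc<<6)|0x31=0x9F1
Byte[3]=BB: continuation. acc=(acc<<6)|0x3B=0x27C7B
Completed: cp=U+27C7B (starts at byte 0)
Byte[4]=F0: 4-byte lead, need 3 cont bytes. acc=0x0
Byte[5]=A1: continuation. acc=(acc<<6)|0x21=0x21
Byte[6]=A9: continuation. acc=(acc<<6)|0x29=0x869
Byte[7]=A5: continuation. acc=(acc<<6)|0x25=0x21A65
Completed: cp=U+21A65 (starts at byte 4)
Byte[8]=E4: 3-byte lead, need 2 cont bytes. acc=0x4
Byte[9]=B7: continuation. acc=(acc<<6)|0x37=0x137
Byte[10]=95: continuation. acc=(acc<<6)|0x15=0x4DD5
Completed: cp=U+4DD5 (starts at byte 8)
Byte[11]=E9: 3-byte lead, need 2 cont bytes. acc=0x9
Byte[12]=8D: continuation. acc=(acc<<6)|0x0D=0x24D
Byte[13]=9C: continuation. acc=(acc<<6)|0x1C=0x935C
Completed: cp=U+935C (starts at byte 11)
Byte[14]=CF: 2-byte lead, need 1 cont bytes. acc=0xF
Byte[15]=95: continuation. acc=(acc<<6)|0x15=0x3D5
Completed: cp=U+03D5 (starts at byte 14)

Answer: 0 4 8 11 14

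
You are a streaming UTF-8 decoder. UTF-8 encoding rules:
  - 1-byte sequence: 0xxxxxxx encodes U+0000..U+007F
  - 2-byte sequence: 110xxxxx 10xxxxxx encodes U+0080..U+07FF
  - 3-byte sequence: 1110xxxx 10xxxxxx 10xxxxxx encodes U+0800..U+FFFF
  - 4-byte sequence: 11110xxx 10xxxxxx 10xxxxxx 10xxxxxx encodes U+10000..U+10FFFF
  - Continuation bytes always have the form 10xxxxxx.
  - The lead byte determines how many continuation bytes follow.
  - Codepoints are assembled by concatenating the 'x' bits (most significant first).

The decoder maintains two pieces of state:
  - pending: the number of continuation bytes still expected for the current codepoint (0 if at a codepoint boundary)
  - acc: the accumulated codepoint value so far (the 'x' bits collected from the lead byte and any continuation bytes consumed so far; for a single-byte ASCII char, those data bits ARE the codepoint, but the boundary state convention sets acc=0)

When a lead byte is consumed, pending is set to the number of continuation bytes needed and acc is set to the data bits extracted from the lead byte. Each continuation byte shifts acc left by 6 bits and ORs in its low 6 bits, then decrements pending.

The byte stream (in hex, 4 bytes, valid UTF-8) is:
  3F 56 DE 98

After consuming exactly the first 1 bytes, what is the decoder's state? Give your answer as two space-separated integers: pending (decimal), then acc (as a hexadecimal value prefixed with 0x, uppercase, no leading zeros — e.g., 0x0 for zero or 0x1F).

Answer: 0 0x0

Derivation:
Byte[0]=3F: 1-byte. pending=0, acc=0x0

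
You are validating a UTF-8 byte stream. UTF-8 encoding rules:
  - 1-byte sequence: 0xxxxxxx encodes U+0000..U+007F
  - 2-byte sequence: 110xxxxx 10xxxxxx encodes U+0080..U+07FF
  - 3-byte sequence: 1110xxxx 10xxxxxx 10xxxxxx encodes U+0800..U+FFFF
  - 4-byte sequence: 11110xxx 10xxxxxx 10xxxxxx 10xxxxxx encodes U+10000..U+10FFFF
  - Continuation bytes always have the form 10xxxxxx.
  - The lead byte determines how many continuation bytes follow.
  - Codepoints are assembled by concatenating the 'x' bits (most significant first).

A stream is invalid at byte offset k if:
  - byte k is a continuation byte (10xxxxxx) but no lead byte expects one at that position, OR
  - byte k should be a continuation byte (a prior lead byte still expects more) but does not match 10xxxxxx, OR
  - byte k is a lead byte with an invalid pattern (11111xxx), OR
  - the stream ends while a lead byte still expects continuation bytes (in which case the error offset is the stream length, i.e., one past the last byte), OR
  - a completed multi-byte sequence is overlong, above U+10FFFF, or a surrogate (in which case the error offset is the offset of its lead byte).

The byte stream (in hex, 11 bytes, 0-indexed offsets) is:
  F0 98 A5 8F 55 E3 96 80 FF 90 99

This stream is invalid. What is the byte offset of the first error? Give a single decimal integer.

Byte[0]=F0: 4-byte lead, need 3 cont bytes. acc=0x0
Byte[1]=98: continuation. acc=(acc<<6)|0x18=0x18
Byte[2]=A5: continuation. acc=(acc<<6)|0x25=0x625
Byte[3]=8F: continuation. acc=(acc<<6)|0x0F=0x1894F
Completed: cp=U+1894F (starts at byte 0)
Byte[4]=55: 1-byte ASCII. cp=U+0055
Byte[5]=E3: 3-byte lead, need 2 cont bytes. acc=0x3
Byte[6]=96: continuation. acc=(acc<<6)|0x16=0xD6
Byte[7]=80: continuation. acc=(acc<<6)|0x00=0x3580
Completed: cp=U+3580 (starts at byte 5)
Byte[8]=FF: INVALID lead byte (not 0xxx/110x/1110/11110)

Answer: 8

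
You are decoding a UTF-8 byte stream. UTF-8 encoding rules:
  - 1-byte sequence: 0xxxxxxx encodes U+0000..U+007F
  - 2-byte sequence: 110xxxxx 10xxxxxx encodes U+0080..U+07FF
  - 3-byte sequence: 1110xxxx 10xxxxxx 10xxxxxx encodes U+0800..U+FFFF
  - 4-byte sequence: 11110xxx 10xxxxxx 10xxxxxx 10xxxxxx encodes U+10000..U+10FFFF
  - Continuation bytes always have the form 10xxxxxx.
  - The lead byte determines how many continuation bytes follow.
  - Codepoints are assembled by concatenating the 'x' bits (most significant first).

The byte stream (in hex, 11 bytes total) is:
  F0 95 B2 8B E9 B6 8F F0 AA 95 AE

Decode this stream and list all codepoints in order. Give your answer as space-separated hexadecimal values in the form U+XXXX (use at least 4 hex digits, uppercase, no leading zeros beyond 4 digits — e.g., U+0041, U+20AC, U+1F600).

Byte[0]=F0: 4-byte lead, need 3 cont bytes. acc=0x0
Byte[1]=95: continuation. acc=(acc<<6)|0x15=0x15
Byte[2]=B2: continuation. acc=(acc<<6)|0x32=0x572
Byte[3]=8B: continuation. acc=(acc<<6)|0x0B=0x15C8B
Completed: cp=U+15C8B (starts at byte 0)
Byte[4]=E9: 3-byte lead, need 2 cont bytes. acc=0x9
Byte[5]=B6: continuation. acc=(acc<<6)|0x36=0x276
Byte[6]=8F: continuation. acc=(acc<<6)|0x0F=0x9D8F
Completed: cp=U+9D8F (starts at byte 4)
Byte[7]=F0: 4-byte lead, need 3 cont bytes. acc=0x0
Byte[8]=AA: continuation. acc=(acc<<6)|0x2A=0x2A
Byte[9]=95: continuation. acc=(acc<<6)|0x15=0xA95
Byte[10]=AE: continuation. acc=(acc<<6)|0x2E=0x2A56E
Completed: cp=U+2A56E (starts at byte 7)

Answer: U+15C8B U+9D8F U+2A56E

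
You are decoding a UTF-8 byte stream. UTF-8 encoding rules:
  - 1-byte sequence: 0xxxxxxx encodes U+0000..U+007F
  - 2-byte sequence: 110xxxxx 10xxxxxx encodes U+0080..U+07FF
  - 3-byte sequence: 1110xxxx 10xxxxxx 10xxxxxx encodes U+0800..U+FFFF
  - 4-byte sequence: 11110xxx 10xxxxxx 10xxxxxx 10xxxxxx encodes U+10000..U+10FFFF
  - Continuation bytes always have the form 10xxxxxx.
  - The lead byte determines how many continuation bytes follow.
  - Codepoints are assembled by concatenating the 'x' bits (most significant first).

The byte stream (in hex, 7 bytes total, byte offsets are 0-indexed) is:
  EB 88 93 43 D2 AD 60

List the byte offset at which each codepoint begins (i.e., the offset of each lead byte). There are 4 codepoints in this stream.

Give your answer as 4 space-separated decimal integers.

Answer: 0 3 4 6

Derivation:
Byte[0]=EB: 3-byte lead, need 2 cont bytes. acc=0xB
Byte[1]=88: continuation. acc=(acc<<6)|0x08=0x2C8
Byte[2]=93: continuation. acc=(acc<<6)|0x13=0xB213
Completed: cp=U+B213 (starts at byte 0)
Byte[3]=43: 1-byte ASCII. cp=U+0043
Byte[4]=D2: 2-byte lead, need 1 cont bytes. acc=0x12
Byte[5]=AD: continuation. acc=(acc<<6)|0x2D=0x4AD
Completed: cp=U+04AD (starts at byte 4)
Byte[6]=60: 1-byte ASCII. cp=U+0060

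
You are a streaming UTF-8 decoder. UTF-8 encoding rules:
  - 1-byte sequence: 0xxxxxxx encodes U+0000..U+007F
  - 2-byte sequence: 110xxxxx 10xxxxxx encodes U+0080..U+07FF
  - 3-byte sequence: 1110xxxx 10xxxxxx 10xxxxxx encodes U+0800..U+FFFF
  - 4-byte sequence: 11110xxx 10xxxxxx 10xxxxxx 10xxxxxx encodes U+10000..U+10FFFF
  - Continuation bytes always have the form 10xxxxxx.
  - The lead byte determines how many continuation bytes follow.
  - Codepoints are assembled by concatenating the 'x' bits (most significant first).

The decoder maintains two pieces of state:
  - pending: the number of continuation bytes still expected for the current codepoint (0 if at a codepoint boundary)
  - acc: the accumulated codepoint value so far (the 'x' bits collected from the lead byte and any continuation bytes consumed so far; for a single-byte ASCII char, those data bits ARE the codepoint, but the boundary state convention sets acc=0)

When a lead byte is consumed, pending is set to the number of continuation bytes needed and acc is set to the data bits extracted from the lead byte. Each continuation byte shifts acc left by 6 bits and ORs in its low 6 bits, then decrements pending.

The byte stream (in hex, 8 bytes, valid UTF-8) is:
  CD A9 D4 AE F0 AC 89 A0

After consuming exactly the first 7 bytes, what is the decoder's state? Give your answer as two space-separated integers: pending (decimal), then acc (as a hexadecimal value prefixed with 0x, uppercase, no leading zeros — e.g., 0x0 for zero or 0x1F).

Answer: 1 0xB09

Derivation:
Byte[0]=CD: 2-byte lead. pending=1, acc=0xD
Byte[1]=A9: continuation. acc=(acc<<6)|0x29=0x369, pending=0
Byte[2]=D4: 2-byte lead. pending=1, acc=0x14
Byte[3]=AE: continuation. acc=(acc<<6)|0x2E=0x52E, pending=0
Byte[4]=F0: 4-byte lead. pending=3, acc=0x0
Byte[5]=AC: continuation. acc=(acc<<6)|0x2C=0x2C, pending=2
Byte[6]=89: continuation. acc=(acc<<6)|0x09=0xB09, pending=1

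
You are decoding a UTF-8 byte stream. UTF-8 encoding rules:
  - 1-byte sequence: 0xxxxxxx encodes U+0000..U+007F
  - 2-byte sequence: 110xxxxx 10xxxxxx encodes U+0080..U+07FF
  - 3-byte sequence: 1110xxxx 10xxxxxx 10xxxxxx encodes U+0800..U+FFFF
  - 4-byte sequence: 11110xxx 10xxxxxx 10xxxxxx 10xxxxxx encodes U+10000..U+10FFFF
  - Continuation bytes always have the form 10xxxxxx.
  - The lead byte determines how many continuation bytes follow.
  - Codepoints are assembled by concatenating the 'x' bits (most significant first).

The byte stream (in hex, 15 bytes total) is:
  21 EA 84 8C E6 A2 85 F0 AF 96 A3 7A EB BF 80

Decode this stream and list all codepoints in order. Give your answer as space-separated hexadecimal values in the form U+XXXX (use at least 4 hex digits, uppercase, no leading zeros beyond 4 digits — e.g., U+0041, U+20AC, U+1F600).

Answer: U+0021 U+A10C U+6885 U+2F5A3 U+007A U+BFC0

Derivation:
Byte[0]=21: 1-byte ASCII. cp=U+0021
Byte[1]=EA: 3-byte lead, need 2 cont bytes. acc=0xA
Byte[2]=84: continuation. acc=(acc<<6)|0x04=0x284
Byte[3]=8C: continuation. acc=(acc<<6)|0x0C=0xA10C
Completed: cp=U+A10C (starts at byte 1)
Byte[4]=E6: 3-byte lead, need 2 cont bytes. acc=0x6
Byte[5]=A2: continuation. acc=(acc<<6)|0x22=0x1A2
Byte[6]=85: continuation. acc=(acc<<6)|0x05=0x6885
Completed: cp=U+6885 (starts at byte 4)
Byte[7]=F0: 4-byte lead, need 3 cont bytes. acc=0x0
Byte[8]=AF: continuation. acc=(acc<<6)|0x2F=0x2F
Byte[9]=96: continuation. acc=(acc<<6)|0x16=0xBD6
Byte[10]=A3: continuation. acc=(acc<<6)|0x23=0x2F5A3
Completed: cp=U+2F5A3 (starts at byte 7)
Byte[11]=7A: 1-byte ASCII. cp=U+007A
Byte[12]=EB: 3-byte lead, need 2 cont bytes. acc=0xB
Byte[13]=BF: continuation. acc=(acc<<6)|0x3F=0x2FF
Byte[14]=80: continuation. acc=(acc<<6)|0x00=0xBFC0
Completed: cp=U+BFC0 (starts at byte 12)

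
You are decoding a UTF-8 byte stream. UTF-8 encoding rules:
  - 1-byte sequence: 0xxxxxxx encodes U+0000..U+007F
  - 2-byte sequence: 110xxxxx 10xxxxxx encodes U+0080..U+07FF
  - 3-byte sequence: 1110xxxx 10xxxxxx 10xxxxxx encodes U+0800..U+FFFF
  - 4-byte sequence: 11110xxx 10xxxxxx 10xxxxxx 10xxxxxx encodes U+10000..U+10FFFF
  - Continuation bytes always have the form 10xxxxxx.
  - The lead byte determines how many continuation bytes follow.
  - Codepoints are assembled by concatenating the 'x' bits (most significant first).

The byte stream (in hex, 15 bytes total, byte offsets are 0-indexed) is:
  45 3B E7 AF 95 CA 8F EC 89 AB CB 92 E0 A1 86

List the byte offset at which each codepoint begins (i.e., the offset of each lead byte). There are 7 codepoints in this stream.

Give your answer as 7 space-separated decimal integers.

Byte[0]=45: 1-byte ASCII. cp=U+0045
Byte[1]=3B: 1-byte ASCII. cp=U+003B
Byte[2]=E7: 3-byte lead, need 2 cont bytes. acc=0x7
Byte[3]=AF: continuation. acc=(acc<<6)|0x2F=0x1EF
Byte[4]=95: continuation. acc=(acc<<6)|0x15=0x7BD5
Completed: cp=U+7BD5 (starts at byte 2)
Byte[5]=CA: 2-byte lead, need 1 cont bytes. acc=0xA
Byte[6]=8F: continuation. acc=(acc<<6)|0x0F=0x28F
Completed: cp=U+028F (starts at byte 5)
Byte[7]=EC: 3-byte lead, need 2 cont bytes. acc=0xC
Byte[8]=89: continuation. acc=(acc<<6)|0x09=0x309
Byte[9]=AB: continuation. acc=(acc<<6)|0x2B=0xC26B
Completed: cp=U+C26B (starts at byte 7)
Byte[10]=CB: 2-byte lead, need 1 cont bytes. acc=0xB
Byte[11]=92: continuation. acc=(acc<<6)|0x12=0x2D2
Completed: cp=U+02D2 (starts at byte 10)
Byte[12]=E0: 3-byte lead, need 2 cont bytes. acc=0x0
Byte[13]=A1: continuation. acc=(acc<<6)|0x21=0x21
Byte[14]=86: continuation. acc=(acc<<6)|0x06=0x846
Completed: cp=U+0846 (starts at byte 12)

Answer: 0 1 2 5 7 10 12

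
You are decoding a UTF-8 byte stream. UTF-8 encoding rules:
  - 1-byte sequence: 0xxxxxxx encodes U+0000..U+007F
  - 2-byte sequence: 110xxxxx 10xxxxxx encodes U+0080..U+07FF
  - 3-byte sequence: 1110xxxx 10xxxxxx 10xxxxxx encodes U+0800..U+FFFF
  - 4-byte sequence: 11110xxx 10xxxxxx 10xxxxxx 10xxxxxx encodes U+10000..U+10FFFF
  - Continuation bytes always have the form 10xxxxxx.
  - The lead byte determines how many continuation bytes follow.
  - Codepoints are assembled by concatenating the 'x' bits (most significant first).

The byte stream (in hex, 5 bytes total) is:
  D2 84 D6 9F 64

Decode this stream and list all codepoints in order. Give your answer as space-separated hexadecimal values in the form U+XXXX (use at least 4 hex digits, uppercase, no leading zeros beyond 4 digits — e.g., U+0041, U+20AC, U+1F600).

Byte[0]=D2: 2-byte lead, need 1 cont bytes. acc=0x12
Byte[1]=84: continuation. acc=(acc<<6)|0x04=0x484
Completed: cp=U+0484 (starts at byte 0)
Byte[2]=D6: 2-byte lead, need 1 cont bytes. acc=0x16
Byte[3]=9F: continuation. acc=(acc<<6)|0x1F=0x59F
Completed: cp=U+059F (starts at byte 2)
Byte[4]=64: 1-byte ASCII. cp=U+0064

Answer: U+0484 U+059F U+0064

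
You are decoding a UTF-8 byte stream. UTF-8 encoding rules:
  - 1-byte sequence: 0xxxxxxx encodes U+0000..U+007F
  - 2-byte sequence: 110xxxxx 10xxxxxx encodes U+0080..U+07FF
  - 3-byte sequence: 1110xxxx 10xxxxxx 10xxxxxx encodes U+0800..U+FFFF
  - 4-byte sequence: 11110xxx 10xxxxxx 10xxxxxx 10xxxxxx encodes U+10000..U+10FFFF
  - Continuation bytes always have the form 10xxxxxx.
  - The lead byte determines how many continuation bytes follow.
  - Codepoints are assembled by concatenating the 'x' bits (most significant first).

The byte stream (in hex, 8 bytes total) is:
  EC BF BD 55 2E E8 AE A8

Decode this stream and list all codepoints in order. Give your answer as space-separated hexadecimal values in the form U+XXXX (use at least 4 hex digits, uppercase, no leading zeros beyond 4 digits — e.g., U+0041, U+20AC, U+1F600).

Byte[0]=EC: 3-byte lead, need 2 cont bytes. acc=0xC
Byte[1]=BF: continuation. acc=(acc<<6)|0x3F=0x33F
Byte[2]=BD: continuation. acc=(acc<<6)|0x3D=0xCFFD
Completed: cp=U+CFFD (starts at byte 0)
Byte[3]=55: 1-byte ASCII. cp=U+0055
Byte[4]=2E: 1-byte ASCII. cp=U+002E
Byte[5]=E8: 3-byte lead, need 2 cont bytes. acc=0x8
Byte[6]=AE: continuation. acc=(acc<<6)|0x2E=0x22E
Byte[7]=A8: continuation. acc=(acc<<6)|0x28=0x8BA8
Completed: cp=U+8BA8 (starts at byte 5)

Answer: U+CFFD U+0055 U+002E U+8BA8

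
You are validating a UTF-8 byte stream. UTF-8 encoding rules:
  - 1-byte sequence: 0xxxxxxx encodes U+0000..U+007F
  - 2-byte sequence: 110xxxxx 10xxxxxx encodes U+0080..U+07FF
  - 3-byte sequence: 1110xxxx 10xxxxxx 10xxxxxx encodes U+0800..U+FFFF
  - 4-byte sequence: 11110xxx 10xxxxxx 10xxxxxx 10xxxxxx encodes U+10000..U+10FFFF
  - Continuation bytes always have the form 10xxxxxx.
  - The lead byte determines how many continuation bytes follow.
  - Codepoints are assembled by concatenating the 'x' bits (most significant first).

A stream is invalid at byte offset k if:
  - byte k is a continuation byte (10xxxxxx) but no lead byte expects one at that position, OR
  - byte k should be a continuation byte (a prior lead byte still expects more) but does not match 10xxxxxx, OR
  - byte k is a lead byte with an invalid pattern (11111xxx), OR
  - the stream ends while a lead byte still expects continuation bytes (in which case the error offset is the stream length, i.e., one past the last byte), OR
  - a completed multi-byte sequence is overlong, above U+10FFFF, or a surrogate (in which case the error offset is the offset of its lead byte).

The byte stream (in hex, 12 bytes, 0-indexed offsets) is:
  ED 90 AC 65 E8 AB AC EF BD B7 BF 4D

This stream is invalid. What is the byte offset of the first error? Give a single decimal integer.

Answer: 10

Derivation:
Byte[0]=ED: 3-byte lead, need 2 cont bytes. acc=0xD
Byte[1]=90: continuation. acc=(acc<<6)|0x10=0x350
Byte[2]=AC: continuation. acc=(acc<<6)|0x2C=0xD42C
Completed: cp=U+D42C (starts at byte 0)
Byte[3]=65: 1-byte ASCII. cp=U+0065
Byte[4]=E8: 3-byte lead, need 2 cont bytes. acc=0x8
Byte[5]=AB: continuation. acc=(acc<<6)|0x2B=0x22B
Byte[6]=AC: continuation. acc=(acc<<6)|0x2C=0x8AEC
Completed: cp=U+8AEC (starts at byte 4)
Byte[7]=EF: 3-byte lead, need 2 cont bytes. acc=0xF
Byte[8]=BD: continuation. acc=(acc<<6)|0x3D=0x3FD
Byte[9]=B7: continuation. acc=(acc<<6)|0x37=0xFF77
Completed: cp=U+FF77 (starts at byte 7)
Byte[10]=BF: INVALID lead byte (not 0xxx/110x/1110/11110)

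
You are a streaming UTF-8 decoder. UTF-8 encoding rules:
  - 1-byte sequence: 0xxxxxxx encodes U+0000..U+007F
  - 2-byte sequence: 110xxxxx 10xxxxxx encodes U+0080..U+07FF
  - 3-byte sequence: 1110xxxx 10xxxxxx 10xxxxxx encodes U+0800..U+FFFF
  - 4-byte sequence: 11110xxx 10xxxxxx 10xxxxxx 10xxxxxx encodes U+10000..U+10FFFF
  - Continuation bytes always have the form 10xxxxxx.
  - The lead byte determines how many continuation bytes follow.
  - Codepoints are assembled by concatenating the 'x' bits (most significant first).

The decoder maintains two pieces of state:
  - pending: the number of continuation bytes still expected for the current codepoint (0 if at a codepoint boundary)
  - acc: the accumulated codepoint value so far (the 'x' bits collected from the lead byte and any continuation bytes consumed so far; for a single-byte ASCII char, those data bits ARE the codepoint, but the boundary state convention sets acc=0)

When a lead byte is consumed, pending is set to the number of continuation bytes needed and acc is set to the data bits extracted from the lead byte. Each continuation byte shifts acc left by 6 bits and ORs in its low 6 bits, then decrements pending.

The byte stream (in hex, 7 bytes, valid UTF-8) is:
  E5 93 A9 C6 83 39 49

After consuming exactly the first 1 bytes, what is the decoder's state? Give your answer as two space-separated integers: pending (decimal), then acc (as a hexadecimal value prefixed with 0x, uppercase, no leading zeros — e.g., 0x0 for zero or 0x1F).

Byte[0]=E5: 3-byte lead. pending=2, acc=0x5

Answer: 2 0x5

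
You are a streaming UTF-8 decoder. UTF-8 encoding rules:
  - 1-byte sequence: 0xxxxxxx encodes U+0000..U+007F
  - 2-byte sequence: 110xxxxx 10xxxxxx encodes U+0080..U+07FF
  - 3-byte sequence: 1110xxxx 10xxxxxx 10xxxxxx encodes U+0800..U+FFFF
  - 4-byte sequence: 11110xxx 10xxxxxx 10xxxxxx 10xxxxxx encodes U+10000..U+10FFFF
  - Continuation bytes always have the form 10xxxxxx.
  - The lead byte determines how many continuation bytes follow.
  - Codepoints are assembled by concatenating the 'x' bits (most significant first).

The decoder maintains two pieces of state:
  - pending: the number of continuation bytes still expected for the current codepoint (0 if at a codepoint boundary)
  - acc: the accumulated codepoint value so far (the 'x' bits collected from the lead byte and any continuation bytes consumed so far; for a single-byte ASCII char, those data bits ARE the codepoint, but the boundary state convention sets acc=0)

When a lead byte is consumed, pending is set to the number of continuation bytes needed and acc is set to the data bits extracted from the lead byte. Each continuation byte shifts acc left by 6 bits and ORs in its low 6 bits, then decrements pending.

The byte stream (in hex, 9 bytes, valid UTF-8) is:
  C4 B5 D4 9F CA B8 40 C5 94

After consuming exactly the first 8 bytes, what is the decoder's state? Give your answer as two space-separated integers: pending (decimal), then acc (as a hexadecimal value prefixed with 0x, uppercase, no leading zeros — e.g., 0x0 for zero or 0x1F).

Answer: 1 0x5

Derivation:
Byte[0]=C4: 2-byte lead. pending=1, acc=0x4
Byte[1]=B5: continuation. acc=(acc<<6)|0x35=0x135, pending=0
Byte[2]=D4: 2-byte lead. pending=1, acc=0x14
Byte[3]=9F: continuation. acc=(acc<<6)|0x1F=0x51F, pending=0
Byte[4]=CA: 2-byte lead. pending=1, acc=0xA
Byte[5]=B8: continuation. acc=(acc<<6)|0x38=0x2B8, pending=0
Byte[6]=40: 1-byte. pending=0, acc=0x0
Byte[7]=C5: 2-byte lead. pending=1, acc=0x5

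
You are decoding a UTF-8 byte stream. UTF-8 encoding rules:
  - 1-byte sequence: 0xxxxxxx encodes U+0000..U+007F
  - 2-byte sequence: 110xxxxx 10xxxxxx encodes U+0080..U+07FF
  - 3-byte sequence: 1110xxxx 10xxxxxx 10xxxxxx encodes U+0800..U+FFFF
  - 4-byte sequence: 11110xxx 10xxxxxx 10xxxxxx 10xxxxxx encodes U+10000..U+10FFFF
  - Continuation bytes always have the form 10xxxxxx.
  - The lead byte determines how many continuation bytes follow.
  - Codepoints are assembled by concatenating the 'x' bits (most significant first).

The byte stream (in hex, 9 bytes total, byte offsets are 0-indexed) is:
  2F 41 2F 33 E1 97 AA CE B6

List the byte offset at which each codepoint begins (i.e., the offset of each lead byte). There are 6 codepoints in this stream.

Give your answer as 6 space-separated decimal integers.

Answer: 0 1 2 3 4 7

Derivation:
Byte[0]=2F: 1-byte ASCII. cp=U+002F
Byte[1]=41: 1-byte ASCII. cp=U+0041
Byte[2]=2F: 1-byte ASCII. cp=U+002F
Byte[3]=33: 1-byte ASCII. cp=U+0033
Byte[4]=E1: 3-byte lead, need 2 cont bytes. acc=0x1
Byte[5]=97: continuation. acc=(acc<<6)|0x17=0x57
Byte[6]=AA: continuation. acc=(acc<<6)|0x2A=0x15EA
Completed: cp=U+15EA (starts at byte 4)
Byte[7]=CE: 2-byte lead, need 1 cont bytes. acc=0xE
Byte[8]=B6: continuation. acc=(acc<<6)|0x36=0x3B6
Completed: cp=U+03B6 (starts at byte 7)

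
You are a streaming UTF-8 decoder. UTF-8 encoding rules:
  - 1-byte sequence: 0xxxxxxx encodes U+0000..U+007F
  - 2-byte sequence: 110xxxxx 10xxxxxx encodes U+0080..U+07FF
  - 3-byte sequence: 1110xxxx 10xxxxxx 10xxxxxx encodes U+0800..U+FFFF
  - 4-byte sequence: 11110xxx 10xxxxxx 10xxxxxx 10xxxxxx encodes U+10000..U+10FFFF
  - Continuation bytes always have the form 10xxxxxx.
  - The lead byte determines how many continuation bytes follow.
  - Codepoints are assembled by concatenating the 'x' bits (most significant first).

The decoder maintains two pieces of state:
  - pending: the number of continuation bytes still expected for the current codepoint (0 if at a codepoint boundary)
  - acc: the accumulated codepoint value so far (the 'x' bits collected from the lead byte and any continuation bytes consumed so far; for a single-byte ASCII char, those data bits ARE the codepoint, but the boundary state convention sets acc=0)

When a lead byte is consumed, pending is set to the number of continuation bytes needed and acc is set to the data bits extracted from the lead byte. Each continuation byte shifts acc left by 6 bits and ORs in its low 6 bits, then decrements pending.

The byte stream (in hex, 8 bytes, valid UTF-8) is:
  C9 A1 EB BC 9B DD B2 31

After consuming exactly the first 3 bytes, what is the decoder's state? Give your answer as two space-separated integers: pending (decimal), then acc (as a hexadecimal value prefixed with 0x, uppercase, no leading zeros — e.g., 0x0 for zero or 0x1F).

Byte[0]=C9: 2-byte lead. pending=1, acc=0x9
Byte[1]=A1: continuation. acc=(acc<<6)|0x21=0x261, pending=0
Byte[2]=EB: 3-byte lead. pending=2, acc=0xB

Answer: 2 0xB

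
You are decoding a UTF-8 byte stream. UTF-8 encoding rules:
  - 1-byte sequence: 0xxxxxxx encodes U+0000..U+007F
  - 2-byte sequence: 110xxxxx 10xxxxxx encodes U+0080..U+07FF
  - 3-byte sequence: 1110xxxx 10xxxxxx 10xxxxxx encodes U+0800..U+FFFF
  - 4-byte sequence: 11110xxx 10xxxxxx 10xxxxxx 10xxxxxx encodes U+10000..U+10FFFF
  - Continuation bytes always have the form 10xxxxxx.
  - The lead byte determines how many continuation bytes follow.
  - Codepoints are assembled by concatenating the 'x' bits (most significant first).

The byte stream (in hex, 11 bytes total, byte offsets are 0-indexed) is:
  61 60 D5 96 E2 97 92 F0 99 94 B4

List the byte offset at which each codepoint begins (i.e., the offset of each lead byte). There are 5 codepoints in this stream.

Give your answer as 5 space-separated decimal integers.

Answer: 0 1 2 4 7

Derivation:
Byte[0]=61: 1-byte ASCII. cp=U+0061
Byte[1]=60: 1-byte ASCII. cp=U+0060
Byte[2]=D5: 2-byte lead, need 1 cont bytes. acc=0x15
Byte[3]=96: continuation. acc=(acc<<6)|0x16=0x556
Completed: cp=U+0556 (starts at byte 2)
Byte[4]=E2: 3-byte lead, need 2 cont bytes. acc=0x2
Byte[5]=97: continuation. acc=(acc<<6)|0x17=0x97
Byte[6]=92: continuation. acc=(acc<<6)|0x12=0x25D2
Completed: cp=U+25D2 (starts at byte 4)
Byte[7]=F0: 4-byte lead, need 3 cont bytes. acc=0x0
Byte[8]=99: continuation. acc=(acc<<6)|0x19=0x19
Byte[9]=94: continuation. acc=(acc<<6)|0x14=0x654
Byte[10]=B4: continuation. acc=(acc<<6)|0x34=0x19534
Completed: cp=U+19534 (starts at byte 7)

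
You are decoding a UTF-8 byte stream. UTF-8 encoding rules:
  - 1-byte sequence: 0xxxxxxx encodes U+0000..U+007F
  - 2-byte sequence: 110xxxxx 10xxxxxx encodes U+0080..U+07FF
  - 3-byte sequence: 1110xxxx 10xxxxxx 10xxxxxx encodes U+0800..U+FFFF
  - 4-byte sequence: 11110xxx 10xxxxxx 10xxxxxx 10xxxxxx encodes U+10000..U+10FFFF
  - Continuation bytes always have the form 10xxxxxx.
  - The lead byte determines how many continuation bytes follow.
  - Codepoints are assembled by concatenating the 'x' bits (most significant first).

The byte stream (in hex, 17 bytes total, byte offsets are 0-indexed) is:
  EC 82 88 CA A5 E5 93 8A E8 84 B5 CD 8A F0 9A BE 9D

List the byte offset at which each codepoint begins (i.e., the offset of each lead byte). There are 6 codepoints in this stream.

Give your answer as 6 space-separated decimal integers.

Byte[0]=EC: 3-byte lead, need 2 cont bytes. acc=0xC
Byte[1]=82: continuation. acc=(acc<<6)|0x02=0x302
Byte[2]=88: continuation. acc=(acc<<6)|0x08=0xC088
Completed: cp=U+C088 (starts at byte 0)
Byte[3]=CA: 2-byte lead, need 1 cont bytes. acc=0xA
Byte[4]=A5: continuation. acc=(acc<<6)|0x25=0x2A5
Completed: cp=U+02A5 (starts at byte 3)
Byte[5]=E5: 3-byte lead, need 2 cont bytes. acc=0x5
Byte[6]=93: continuation. acc=(acc<<6)|0x13=0x153
Byte[7]=8A: continuation. acc=(acc<<6)|0x0A=0x54CA
Completed: cp=U+54CA (starts at byte 5)
Byte[8]=E8: 3-byte lead, need 2 cont bytes. acc=0x8
Byte[9]=84: continuation. acc=(acc<<6)|0x04=0x204
Byte[10]=B5: continuation. acc=(acc<<6)|0x35=0x8135
Completed: cp=U+8135 (starts at byte 8)
Byte[11]=CD: 2-byte lead, need 1 cont bytes. acc=0xD
Byte[12]=8A: continuation. acc=(acc<<6)|0x0A=0x34A
Completed: cp=U+034A (starts at byte 11)
Byte[13]=F0: 4-byte lead, need 3 cont bytes. acc=0x0
Byte[14]=9A: continuation. acc=(acc<<6)|0x1A=0x1A
Byte[15]=BE: continuation. acc=(acc<<6)|0x3E=0x6BE
Byte[16]=9D: continuation. acc=(acc<<6)|0x1D=0x1AF9D
Completed: cp=U+1AF9D (starts at byte 13)

Answer: 0 3 5 8 11 13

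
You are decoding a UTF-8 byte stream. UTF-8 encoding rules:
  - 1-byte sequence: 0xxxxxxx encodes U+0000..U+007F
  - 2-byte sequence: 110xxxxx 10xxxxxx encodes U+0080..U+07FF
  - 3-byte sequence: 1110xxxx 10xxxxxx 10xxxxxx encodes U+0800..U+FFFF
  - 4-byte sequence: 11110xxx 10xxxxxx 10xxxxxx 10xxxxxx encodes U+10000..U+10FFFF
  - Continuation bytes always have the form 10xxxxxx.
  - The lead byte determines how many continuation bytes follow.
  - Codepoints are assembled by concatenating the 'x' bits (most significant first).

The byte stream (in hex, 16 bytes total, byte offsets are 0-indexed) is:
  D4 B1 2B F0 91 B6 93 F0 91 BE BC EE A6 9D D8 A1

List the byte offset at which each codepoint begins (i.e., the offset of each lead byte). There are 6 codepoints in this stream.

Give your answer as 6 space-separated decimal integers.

Answer: 0 2 3 7 11 14

Derivation:
Byte[0]=D4: 2-byte lead, need 1 cont bytes. acc=0x14
Byte[1]=B1: continuation. acc=(acc<<6)|0x31=0x531
Completed: cp=U+0531 (starts at byte 0)
Byte[2]=2B: 1-byte ASCII. cp=U+002B
Byte[3]=F0: 4-byte lead, need 3 cont bytes. acc=0x0
Byte[4]=91: continuation. acc=(acc<<6)|0x11=0x11
Byte[5]=B6: continuation. acc=(acc<<6)|0x36=0x476
Byte[6]=93: continuation. acc=(acc<<6)|0x13=0x11D93
Completed: cp=U+11D93 (starts at byte 3)
Byte[7]=F0: 4-byte lead, need 3 cont bytes. acc=0x0
Byte[8]=91: continuation. acc=(acc<<6)|0x11=0x11
Byte[9]=BE: continuation. acc=(acc<<6)|0x3E=0x47E
Byte[10]=BC: continuation. acc=(acc<<6)|0x3C=0x11FBC
Completed: cp=U+11FBC (starts at byte 7)
Byte[11]=EE: 3-byte lead, need 2 cont bytes. acc=0xE
Byte[12]=A6: continuation. acc=(acc<<6)|0x26=0x3A6
Byte[13]=9D: continuation. acc=(acc<<6)|0x1D=0xE99D
Completed: cp=U+E99D (starts at byte 11)
Byte[14]=D8: 2-byte lead, need 1 cont bytes. acc=0x18
Byte[15]=A1: continuation. acc=(acc<<6)|0x21=0x621
Completed: cp=U+0621 (starts at byte 14)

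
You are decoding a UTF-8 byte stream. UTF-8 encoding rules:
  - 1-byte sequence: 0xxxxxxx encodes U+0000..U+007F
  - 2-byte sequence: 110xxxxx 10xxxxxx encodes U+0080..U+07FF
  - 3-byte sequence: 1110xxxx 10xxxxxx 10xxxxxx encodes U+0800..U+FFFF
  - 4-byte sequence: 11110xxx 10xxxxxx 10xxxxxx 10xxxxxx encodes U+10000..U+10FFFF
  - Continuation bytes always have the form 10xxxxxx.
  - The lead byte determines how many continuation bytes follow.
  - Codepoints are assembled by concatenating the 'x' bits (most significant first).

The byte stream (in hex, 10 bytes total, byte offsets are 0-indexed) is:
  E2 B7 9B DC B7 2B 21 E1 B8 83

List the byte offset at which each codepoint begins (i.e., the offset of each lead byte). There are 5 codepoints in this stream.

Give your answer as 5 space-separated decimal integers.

Byte[0]=E2: 3-byte lead, need 2 cont bytes. acc=0x2
Byte[1]=B7: continuation. acc=(acc<<6)|0x37=0xB7
Byte[2]=9B: continuation. acc=(acc<<6)|0x1B=0x2DDB
Completed: cp=U+2DDB (starts at byte 0)
Byte[3]=DC: 2-byte lead, need 1 cont bytes. acc=0x1C
Byte[4]=B7: continuation. acc=(acc<<6)|0x37=0x737
Completed: cp=U+0737 (starts at byte 3)
Byte[5]=2B: 1-byte ASCII. cp=U+002B
Byte[6]=21: 1-byte ASCII. cp=U+0021
Byte[7]=E1: 3-byte lead, need 2 cont bytes. acc=0x1
Byte[8]=B8: continuation. acc=(acc<<6)|0x38=0x78
Byte[9]=83: continuation. acc=(acc<<6)|0x03=0x1E03
Completed: cp=U+1E03 (starts at byte 7)

Answer: 0 3 5 6 7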